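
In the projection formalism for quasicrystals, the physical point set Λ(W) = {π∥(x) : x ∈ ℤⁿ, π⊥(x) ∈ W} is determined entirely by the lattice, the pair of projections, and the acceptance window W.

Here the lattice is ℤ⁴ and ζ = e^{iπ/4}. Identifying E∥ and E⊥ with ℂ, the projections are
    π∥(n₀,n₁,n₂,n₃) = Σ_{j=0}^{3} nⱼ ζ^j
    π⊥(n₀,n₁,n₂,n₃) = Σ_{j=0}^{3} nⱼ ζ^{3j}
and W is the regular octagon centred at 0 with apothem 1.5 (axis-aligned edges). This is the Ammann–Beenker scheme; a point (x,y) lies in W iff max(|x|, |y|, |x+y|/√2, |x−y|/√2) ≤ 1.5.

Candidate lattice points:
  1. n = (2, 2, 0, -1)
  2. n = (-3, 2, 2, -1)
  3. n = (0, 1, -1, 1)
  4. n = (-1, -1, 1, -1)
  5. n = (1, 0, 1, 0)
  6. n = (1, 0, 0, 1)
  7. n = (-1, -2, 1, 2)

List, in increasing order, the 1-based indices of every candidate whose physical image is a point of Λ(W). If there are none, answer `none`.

1, 5

Internal map: ζ^{3j} for j=0..3 gives (1,0), (−√2/2,√2/2), (0,−1), (√2/2,√2/2).
candidate 1: n = (2, 2, 0, -1) → π⊥ ≈ (-0.121320, +0.707107); max(|x|,|y|,|x±y|/√2) = 0.707107 ≤ 1.5 ⇒ ∈ W
candidate 2: n = (-3, 2, 2, -1) → π⊥ ≈ (-5.121320, -1.292893); max(|x|,|y|,|x±y|/√2) = 5.121320 > 1.5 ⇒ ∉ W
candidate 3: n = (0, 1, -1, 1) → π⊥ ≈ (+0.000000, +2.414214); max(|x|,|y|,|x±y|/√2) = 2.414214 > 1.5 ⇒ ∉ W
candidate 4: n = (-1, -1, 1, -1) → π⊥ ≈ (-1.000000, -2.414214); max(|x|,|y|,|x±y|/√2) = 2.414214 > 1.5 ⇒ ∉ W
candidate 5: n = (1, 0, 1, 0) → π⊥ ≈ (+1.000000, -1.000000); max(|x|,|y|,|x±y|/√2) = 1.414214 ≤ 1.5 ⇒ ∈ W
candidate 6: n = (1, 0, 0, 1) → π⊥ ≈ (+1.707107, +0.707107); max(|x|,|y|,|x±y|/√2) = 1.707107 > 1.5 ⇒ ∉ W
candidate 7: n = (-1, -2, 1, 2) → π⊥ ≈ (+1.828427, -1.000000); max(|x|,|y|,|x±y|/√2) = 2.000000 > 1.5 ⇒ ∉ W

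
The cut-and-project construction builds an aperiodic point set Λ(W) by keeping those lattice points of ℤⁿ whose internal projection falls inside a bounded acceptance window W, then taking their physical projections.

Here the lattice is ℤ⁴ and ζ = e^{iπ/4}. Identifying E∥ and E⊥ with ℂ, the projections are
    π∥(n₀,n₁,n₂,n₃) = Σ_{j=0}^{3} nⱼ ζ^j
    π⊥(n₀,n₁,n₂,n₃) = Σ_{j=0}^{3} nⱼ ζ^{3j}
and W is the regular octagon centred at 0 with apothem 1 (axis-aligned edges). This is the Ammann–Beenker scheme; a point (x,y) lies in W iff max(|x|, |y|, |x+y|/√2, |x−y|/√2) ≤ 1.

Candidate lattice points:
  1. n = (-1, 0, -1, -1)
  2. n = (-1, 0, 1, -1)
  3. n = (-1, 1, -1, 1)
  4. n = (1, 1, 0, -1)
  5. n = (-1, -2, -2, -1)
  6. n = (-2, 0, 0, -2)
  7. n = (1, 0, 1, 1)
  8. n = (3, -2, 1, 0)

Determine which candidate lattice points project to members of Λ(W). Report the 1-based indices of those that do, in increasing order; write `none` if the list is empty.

With ζ = e^{iπ/4} the internal vectors are ζ^0,ζ^3,ζ^6,ζ^9.
#1 (-1, 0, -1, -1): internal (-1.7071, 0.2929); octagon support 1.7071 vs apothem 1 → ∉ W
#2 (-1, 0, 1, -1): internal (-1.7071, -1.7071); octagon support 2.4142 vs apothem 1 → ∉ W
#3 (-1, 1, -1, 1): internal (-1.0000, 2.4142); octagon support 2.4142 vs apothem 1 → ∉ W
#4 (1, 1, 0, -1): internal (-0.4142, 0.0000); octagon support 0.4142 vs apothem 1 → ∈ W
#5 (-1, -2, -2, -1): internal (-0.2929, -0.1213); octagon support 0.2929 vs apothem 1 → ∈ W
#6 (-2, 0, 0, -2): internal (-3.4142, -1.4142); octagon support 3.4142 vs apothem 1 → ∉ W
#7 (1, 0, 1, 1): internal (1.7071, -0.2929); octagon support 1.7071 vs apothem 1 → ∉ W
#8 (3, -2, 1, 0): internal (4.4142, -2.4142); octagon support 4.8284 vs apothem 1 → ∉ W

4, 5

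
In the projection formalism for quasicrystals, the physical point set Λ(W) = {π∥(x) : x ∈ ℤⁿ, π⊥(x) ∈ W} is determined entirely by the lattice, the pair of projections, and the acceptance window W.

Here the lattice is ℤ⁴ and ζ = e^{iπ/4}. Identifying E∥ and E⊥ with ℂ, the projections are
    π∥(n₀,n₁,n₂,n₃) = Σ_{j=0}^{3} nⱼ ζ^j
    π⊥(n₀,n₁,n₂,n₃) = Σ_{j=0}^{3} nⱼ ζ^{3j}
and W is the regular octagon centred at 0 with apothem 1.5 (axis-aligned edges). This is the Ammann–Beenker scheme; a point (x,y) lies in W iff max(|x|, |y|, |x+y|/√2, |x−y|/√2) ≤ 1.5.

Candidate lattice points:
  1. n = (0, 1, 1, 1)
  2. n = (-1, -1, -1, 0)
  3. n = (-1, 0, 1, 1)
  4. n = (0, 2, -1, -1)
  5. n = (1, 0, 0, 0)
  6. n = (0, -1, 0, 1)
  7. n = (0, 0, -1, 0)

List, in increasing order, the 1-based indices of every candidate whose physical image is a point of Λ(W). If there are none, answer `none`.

1, 2, 3, 5, 6, 7

Internal map: ζ^{3j} for j=0..3 gives (1,0), (−√2/2,√2/2), (0,−1), (√2/2,√2/2).
candidate 1: n = (0, 1, 1, 1) → π⊥ ≈ (+0.00000, +0.41421); max(|x|,|y|,|x±y|/√2) = 0.41421 ≤ 1.5 ⇒ ∈ W
candidate 2: n = (-1, -1, -1, 0) → π⊥ ≈ (-0.29289, +0.29289); max(|x|,|y|,|x±y|/√2) = 0.41421 ≤ 1.5 ⇒ ∈ W
candidate 3: n = (-1, 0, 1, 1) → π⊥ ≈ (-0.29289, -0.29289); max(|x|,|y|,|x±y|/√2) = 0.41421 ≤ 1.5 ⇒ ∈ W
candidate 4: n = (0, 2, -1, -1) → π⊥ ≈ (-2.12132, +1.70711); max(|x|,|y|,|x±y|/√2) = 2.70711 > 1.5 ⇒ ∉ W
candidate 5: n = (1, 0, 0, 0) → π⊥ ≈ (+1.00000, +0.00000); max(|x|,|y|,|x±y|/√2) = 1.00000 ≤ 1.5 ⇒ ∈ W
candidate 6: n = (0, -1, 0, 1) → π⊥ ≈ (+1.41421, +0.00000); max(|x|,|y|,|x±y|/√2) = 1.41421 ≤ 1.5 ⇒ ∈ W
candidate 7: n = (0, 0, -1, 0) → π⊥ ≈ (+0.00000, +1.00000); max(|x|,|y|,|x±y|/√2) = 1.00000 ≤ 1.5 ⇒ ∈ W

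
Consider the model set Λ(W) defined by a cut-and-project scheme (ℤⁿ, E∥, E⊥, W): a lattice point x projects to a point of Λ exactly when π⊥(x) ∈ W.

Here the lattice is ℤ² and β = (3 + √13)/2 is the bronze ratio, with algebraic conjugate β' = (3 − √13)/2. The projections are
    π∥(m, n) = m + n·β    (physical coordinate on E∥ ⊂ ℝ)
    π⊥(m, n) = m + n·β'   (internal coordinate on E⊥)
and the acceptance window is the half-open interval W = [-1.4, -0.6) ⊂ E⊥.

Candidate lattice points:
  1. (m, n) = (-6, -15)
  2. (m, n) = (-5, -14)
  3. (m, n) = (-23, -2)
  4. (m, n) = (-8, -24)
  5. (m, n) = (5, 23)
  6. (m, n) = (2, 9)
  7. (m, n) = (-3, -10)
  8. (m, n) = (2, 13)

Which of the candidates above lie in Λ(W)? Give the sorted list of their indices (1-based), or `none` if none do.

Compute β' = (3−√13)/2 = -0.302776, so π⊥(m,n) = m -0.302776·n.
candidate 1: (m,n)=(-6,-15) → π∥ = -6-15·β ≈ -55.541635, π⊥ = -6-15·β' ≈ -1.458365 ∉ [-1.4, -0.6) ⇒ out
candidate 2: (m,n)=(-5,-14) → π∥ = -5-14·β ≈ -51.238859, π⊥ = -5-14·β' ≈ -0.761141 ∈ [-1.4, -0.6) ⇒ IN Λ
candidate 3: (m,n)=(-23,-2) → π∥ = -23-2·β ≈ -29.605551, π⊥ = -23-2·β' ≈ -22.394449 ∉ [-1.4, -0.6) ⇒ out
candidate 4: (m,n)=(-8,-24) → π∥ = -8-24·β ≈ -87.266615, π⊥ = -8-24·β' ≈ -0.733385 ∈ [-1.4, -0.6) ⇒ IN Λ
candidate 5: (m,n)=(5,23) → π∥ = 5+23·β ≈ 80.963840, π⊥ = 5+23·β' ≈ -1.963840 ∉ [-1.4, -0.6) ⇒ out
candidate 6: (m,n)=(2,9) → π∥ = 2+9·β ≈ 31.724981, π⊥ = 2+9·β' ≈ -0.724981 ∈ [-1.4, -0.6) ⇒ IN Λ
candidate 7: (m,n)=(-3,-10) → π∥ = -3-10·β ≈ -36.027756, π⊥ = -3-10·β' ≈ 0.027756 ∉ [-1.4, -0.6) ⇒ out
candidate 8: (m,n)=(2,13) → π∥ = 2+13·β ≈ 44.936083, π⊥ = 2+13·β' ≈ -1.936083 ∉ [-1.4, -0.6) ⇒ out

2, 4, 6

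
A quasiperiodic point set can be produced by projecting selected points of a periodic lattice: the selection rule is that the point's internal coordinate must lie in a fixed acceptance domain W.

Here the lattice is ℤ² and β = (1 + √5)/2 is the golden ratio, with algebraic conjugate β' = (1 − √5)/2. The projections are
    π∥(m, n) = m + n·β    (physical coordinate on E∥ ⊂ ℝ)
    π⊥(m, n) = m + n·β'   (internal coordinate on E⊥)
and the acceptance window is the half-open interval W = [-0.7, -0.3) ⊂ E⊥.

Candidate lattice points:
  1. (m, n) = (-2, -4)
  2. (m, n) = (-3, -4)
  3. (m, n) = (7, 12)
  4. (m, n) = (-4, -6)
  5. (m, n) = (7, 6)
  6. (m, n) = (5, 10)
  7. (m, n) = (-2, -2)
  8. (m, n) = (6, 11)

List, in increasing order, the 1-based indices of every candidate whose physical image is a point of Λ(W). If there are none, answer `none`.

2, 3

Numerically β ≈ 1.618034 and β' = −1/β ≈ -0.618034.
[1] lift (-2,-4): star map gives 0.472136; window check -0.7 ≤ 0.472136 < -0.3 is false → out
[2] lift (-3,-4): star map gives -0.527864; window check -0.7 ≤ -0.527864 < -0.3 is true → IN Λ
[3] lift (7,12): star map gives -0.416408; window check -0.7 ≤ -0.416408 < -0.3 is true → IN Λ
[4] lift (-4,-6): star map gives -0.291796; window check -0.7 ≤ -0.291796 < -0.3 is false → out
[5] lift (7,6): star map gives 3.291796; window check -0.7 ≤ 3.291796 < -0.3 is false → out
[6] lift (5,10): star map gives -1.180340; window check -0.7 ≤ -1.180340 < -0.3 is false → out
[7] lift (-2,-2): star map gives -0.763932; window check -0.7 ≤ -0.763932 < -0.3 is false → out
[8] lift (6,11): star map gives -0.798374; window check -0.7 ≤ -0.798374 < -0.3 is false → out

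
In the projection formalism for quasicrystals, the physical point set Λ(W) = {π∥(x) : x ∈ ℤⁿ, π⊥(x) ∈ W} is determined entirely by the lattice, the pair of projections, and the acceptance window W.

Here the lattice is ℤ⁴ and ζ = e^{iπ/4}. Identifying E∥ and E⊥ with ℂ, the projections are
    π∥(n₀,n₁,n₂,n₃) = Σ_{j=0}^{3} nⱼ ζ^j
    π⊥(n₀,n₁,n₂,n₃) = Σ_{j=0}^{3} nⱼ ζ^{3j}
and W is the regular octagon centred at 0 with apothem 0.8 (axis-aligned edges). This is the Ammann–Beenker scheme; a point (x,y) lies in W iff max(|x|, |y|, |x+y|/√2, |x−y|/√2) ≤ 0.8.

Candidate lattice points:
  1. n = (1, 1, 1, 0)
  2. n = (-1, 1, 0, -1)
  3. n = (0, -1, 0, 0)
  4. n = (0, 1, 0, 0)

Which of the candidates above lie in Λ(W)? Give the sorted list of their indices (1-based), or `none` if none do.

1

π⊥(n) = n₀ + n₁ζ³ + n₂ζ⁶ + n₃ζ⁹ where ζ = e^{iπ/4}.
#1 (1, 1, 1, 0): internal (0.292893, -0.292893); octagon support 0.414214 vs apothem 0.8 → ∈ W
#2 (-1, 1, 0, -1): internal (-2.414214, 0.000000); octagon support 2.414214 vs apothem 0.8 → ∉ W
#3 (0, -1, 0, 0): internal (0.707107, -0.707107); octagon support 1.000000 vs apothem 0.8 → ∉ W
#4 (0, 1, 0, 0): internal (-0.707107, 0.707107); octagon support 1.000000 vs apothem 0.8 → ∉ W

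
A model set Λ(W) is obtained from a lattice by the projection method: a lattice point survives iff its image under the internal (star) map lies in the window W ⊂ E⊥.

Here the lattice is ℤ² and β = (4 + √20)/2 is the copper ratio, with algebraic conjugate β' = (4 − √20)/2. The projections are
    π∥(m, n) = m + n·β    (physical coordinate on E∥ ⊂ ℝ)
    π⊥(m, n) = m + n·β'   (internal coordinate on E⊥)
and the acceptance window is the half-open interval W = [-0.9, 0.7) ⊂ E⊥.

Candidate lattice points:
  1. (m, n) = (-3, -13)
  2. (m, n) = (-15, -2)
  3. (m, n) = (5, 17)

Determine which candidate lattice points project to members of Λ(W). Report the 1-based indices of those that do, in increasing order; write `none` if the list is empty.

1

Compute β' = (4−√20)/2 = -0.2361, so π⊥(m,n) = m -0.2361·n.
candidate 1: (m,n)=(-3,-13) → π∥ = -3-13·β ≈ -58.0689, π⊥ = -3-13·β' ≈ 0.0689 ∈ [-0.9, 0.7) ⇒ IN Λ
candidate 2: (m,n)=(-15,-2) → π∥ = -15-2·β ≈ -23.4721, π⊥ = -15-2·β' ≈ -14.5279 ∉ [-0.9, 0.7) ⇒ out
candidate 3: (m,n)=(5,17) → π∥ = 5+17·β ≈ 77.0132, π⊥ = 5+17·β' ≈ 0.9868 ∉ [-0.9, 0.7) ⇒ out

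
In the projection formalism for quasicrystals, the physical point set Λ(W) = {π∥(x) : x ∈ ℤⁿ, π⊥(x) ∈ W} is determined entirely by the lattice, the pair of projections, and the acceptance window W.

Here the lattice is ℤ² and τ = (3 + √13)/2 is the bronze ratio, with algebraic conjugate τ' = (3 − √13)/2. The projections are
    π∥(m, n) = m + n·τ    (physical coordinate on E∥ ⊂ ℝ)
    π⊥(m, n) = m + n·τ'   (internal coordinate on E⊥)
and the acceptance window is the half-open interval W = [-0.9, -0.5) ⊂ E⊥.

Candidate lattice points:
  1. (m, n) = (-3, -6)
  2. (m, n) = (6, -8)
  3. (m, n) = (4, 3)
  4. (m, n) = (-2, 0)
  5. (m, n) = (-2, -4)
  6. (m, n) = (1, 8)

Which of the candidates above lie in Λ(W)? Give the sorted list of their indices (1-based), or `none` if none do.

5

τ' = (3−√13)/2 ≈ -0.30278.
candidate 1: (m,n)=(-3,-6) → π∥ = -3-6·τ ≈ -22.81665, π⊥ = -3-6·τ' ≈ -1.18335 ∉ [-0.9, -0.5) ⇒ out
candidate 2: (m,n)=(6,-8) → π∥ = 6-8·τ ≈ -20.42221, π⊥ = 6-8·τ' ≈ 8.42221 ∉ [-0.9, -0.5) ⇒ out
candidate 3: (m,n)=(4,3) → π∥ = 4+3·τ ≈ 13.90833, π⊥ = 4+3·τ' ≈ 3.09167 ∉ [-0.9, -0.5) ⇒ out
candidate 4: (m,n)=(-2,0) → π∥ = -2+0·τ ≈ -2.00000, π⊥ = -2+0·τ' ≈ -2.00000 ∉ [-0.9, -0.5) ⇒ out
candidate 5: (m,n)=(-2,-4) → π∥ = -2-4·τ ≈ -15.21110, π⊥ = -2-4·τ' ≈ -0.78890 ∈ [-0.9, -0.5) ⇒ IN Λ
candidate 6: (m,n)=(1,8) → π∥ = 1+8·τ ≈ 27.42221, π⊥ = 1+8·τ' ≈ -1.42221 ∉ [-0.9, -0.5) ⇒ out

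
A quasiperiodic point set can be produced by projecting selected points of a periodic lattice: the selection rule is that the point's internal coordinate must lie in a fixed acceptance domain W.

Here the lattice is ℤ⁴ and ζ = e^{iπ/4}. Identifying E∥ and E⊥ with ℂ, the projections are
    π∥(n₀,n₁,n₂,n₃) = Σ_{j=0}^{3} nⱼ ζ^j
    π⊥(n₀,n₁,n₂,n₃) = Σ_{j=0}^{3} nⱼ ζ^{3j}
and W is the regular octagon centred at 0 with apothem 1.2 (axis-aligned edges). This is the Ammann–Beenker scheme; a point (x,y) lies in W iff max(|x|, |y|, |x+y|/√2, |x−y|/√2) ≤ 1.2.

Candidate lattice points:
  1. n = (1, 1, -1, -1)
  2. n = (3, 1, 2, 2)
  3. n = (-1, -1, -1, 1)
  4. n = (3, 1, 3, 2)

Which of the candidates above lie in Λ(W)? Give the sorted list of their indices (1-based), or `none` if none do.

π⊥(n) = n₀ + n₁ζ³ + n₂ζ⁶ + n₃ζ⁹ where ζ = e^{iπ/4}.
candidate 1: n = (1, 1, -1, -1) → π⊥ ≈ (-0.4142, +1.0000); max(|x|,|y|,|x±y|/√2) = 1.0000 ≤ 1.2 ⇒ ∈ W
candidate 2: n = (3, 1, 2, 2) → π⊥ ≈ (+3.7071, +0.1213); max(|x|,|y|,|x±y|/√2) = 3.7071 > 1.2 ⇒ ∉ W
candidate 3: n = (-1, -1, -1, 1) → π⊥ ≈ (+0.4142, +1.0000); max(|x|,|y|,|x±y|/√2) = 1.0000 ≤ 1.2 ⇒ ∈ W
candidate 4: n = (3, 1, 3, 2) → π⊥ ≈ (+3.7071, -0.8787); max(|x|,|y|,|x±y|/√2) = 3.7071 > 1.2 ⇒ ∉ W

1, 3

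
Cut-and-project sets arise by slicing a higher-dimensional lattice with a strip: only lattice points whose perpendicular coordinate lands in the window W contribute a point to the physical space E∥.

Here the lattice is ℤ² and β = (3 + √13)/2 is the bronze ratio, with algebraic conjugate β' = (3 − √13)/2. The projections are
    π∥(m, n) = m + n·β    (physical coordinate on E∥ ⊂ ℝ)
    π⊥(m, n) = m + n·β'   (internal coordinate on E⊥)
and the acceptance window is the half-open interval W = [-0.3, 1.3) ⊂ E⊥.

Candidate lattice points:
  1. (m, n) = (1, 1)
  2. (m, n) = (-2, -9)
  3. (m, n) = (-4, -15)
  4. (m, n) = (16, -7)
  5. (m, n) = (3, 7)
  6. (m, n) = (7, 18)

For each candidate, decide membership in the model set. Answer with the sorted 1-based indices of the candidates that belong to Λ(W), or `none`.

Compute β' = (3−√13)/2 = -0.30278, so π⊥(m,n) = m -0.30278·n.
[1] lift (1,1): star map gives 0.69722; window check -0.3 ≤ 0.69722 < 1.3 is true → IN Λ
[2] lift (-2,-9): star map gives 0.72498; window check -0.3 ≤ 0.72498 < 1.3 is true → IN Λ
[3] lift (-4,-15): star map gives 0.54163; window check -0.3 ≤ 0.54163 < 1.3 is true → IN Λ
[4] lift (16,-7): star map gives 18.11943; window check -0.3 ≤ 18.11943 < 1.3 is false → out
[5] lift (3,7): star map gives 0.88057; window check -0.3 ≤ 0.88057 < 1.3 is true → IN Λ
[6] lift (7,18): star map gives 1.55004; window check -0.3 ≤ 1.55004 < 1.3 is false → out

1, 2, 3, 5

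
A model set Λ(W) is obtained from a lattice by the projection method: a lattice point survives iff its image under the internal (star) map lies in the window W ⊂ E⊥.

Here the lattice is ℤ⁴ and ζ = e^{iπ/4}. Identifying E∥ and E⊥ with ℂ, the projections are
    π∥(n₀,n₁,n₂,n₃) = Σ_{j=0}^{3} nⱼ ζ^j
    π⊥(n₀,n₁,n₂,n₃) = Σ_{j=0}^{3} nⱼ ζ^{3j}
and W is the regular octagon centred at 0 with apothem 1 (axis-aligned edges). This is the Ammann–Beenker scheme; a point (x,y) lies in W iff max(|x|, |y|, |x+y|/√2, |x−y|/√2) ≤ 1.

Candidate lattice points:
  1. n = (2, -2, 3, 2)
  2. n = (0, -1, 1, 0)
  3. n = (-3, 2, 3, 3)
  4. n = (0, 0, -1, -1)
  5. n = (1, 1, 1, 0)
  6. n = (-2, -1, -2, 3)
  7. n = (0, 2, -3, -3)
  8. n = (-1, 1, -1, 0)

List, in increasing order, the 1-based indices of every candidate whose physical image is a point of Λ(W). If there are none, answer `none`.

4, 5

π⊥(n) = n₀ + n₁ζ³ + n₂ζ⁶ + n₃ζ⁹ where ζ = e^{iπ/4}.
#1 (2, -2, 3, 2): internal (4.82843, -3.00000); octagon support 5.53553 vs apothem 1 → ∉ W
#2 (0, -1, 1, 0): internal (0.70711, -1.70711); octagon support 1.70711 vs apothem 1 → ∉ W
#3 (-3, 2, 3, 3): internal (-2.29289, 0.53553); octagon support 2.29289 vs apothem 1 → ∉ W
#4 (0, 0, -1, -1): internal (-0.70711, 0.29289); octagon support 0.70711 vs apothem 1 → ∈ W
#5 (1, 1, 1, 0): internal (0.29289, -0.29289); octagon support 0.41421 vs apothem 1 → ∈ W
#6 (-2, -1, -2, 3): internal (0.82843, 3.41421); octagon support 3.41421 vs apothem 1 → ∉ W
#7 (0, 2, -3, -3): internal (-3.53553, 2.29289); octagon support 4.12132 vs apothem 1 → ∉ W
#8 (-1, 1, -1, 0): internal (-1.70711, 1.70711); octagon support 2.41421 vs apothem 1 → ∉ W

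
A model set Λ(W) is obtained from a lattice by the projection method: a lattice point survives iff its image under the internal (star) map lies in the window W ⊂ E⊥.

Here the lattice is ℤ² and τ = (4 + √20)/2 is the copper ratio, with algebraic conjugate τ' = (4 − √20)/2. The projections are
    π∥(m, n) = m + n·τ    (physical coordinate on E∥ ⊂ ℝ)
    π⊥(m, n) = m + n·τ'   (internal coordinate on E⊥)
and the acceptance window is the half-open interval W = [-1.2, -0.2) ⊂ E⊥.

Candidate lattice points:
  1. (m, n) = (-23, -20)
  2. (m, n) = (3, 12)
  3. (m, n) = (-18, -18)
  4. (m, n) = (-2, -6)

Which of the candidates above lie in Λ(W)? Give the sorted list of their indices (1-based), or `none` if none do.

4

Numerically τ ≈ 4.236068 and τ' = −1/τ ≈ -0.236068.
#1 (-23,-20): internal coord -23 + (-20)·τ' = -18.278640; -18.278640 ∉ [-1.2, -0.2) → out
#2 (3,12): internal coord 3 + (12)·τ' = +0.167184; +0.167184 ∉ [-1.2, -0.2) → out
#3 (-18,-18): internal coord -18 + (-18)·τ' = -13.750776; -13.750776 ∉ [-1.2, -0.2) → out
#4 (-2,-6): internal coord -2 + (-6)·τ' = -0.583592; -0.583592 ∈ [-1.2, -0.2) → IN Λ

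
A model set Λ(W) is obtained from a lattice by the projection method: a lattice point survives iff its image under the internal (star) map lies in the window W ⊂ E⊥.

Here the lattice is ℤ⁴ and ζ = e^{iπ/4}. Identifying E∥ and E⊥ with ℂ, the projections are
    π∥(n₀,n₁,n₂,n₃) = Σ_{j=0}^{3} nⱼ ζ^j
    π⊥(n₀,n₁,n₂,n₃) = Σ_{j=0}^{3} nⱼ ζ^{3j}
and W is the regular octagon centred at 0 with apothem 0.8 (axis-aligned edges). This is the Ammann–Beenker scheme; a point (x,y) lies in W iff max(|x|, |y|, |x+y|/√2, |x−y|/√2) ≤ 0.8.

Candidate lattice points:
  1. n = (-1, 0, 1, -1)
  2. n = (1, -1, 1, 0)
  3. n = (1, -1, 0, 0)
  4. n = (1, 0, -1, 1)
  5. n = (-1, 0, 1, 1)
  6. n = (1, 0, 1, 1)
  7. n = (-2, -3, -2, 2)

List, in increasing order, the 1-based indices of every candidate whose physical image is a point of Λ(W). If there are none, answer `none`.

5

Internal map: ζ^{3j} for j=0..3 gives (1,0), (−√2/2,√2/2), (0,−1), (√2/2,√2/2).
candidate 1: n = (-1, 0, 1, -1) → π⊥ ≈ (-1.7071, -1.7071); max(|x|,|y|,|x±y|/√2) = 2.4142 > 0.8 ⇒ ∉ W
candidate 2: n = (1, -1, 1, 0) → π⊥ ≈ (+1.7071, -1.7071); max(|x|,|y|,|x±y|/√2) = 2.4142 > 0.8 ⇒ ∉ W
candidate 3: n = (1, -1, 0, 0) → π⊥ ≈ (+1.7071, -0.7071); max(|x|,|y|,|x±y|/√2) = 1.7071 > 0.8 ⇒ ∉ W
candidate 4: n = (1, 0, -1, 1) → π⊥ ≈ (+1.7071, +1.7071); max(|x|,|y|,|x±y|/√2) = 2.4142 > 0.8 ⇒ ∉ W
candidate 5: n = (-1, 0, 1, 1) → π⊥ ≈ (-0.2929, -0.2929); max(|x|,|y|,|x±y|/√2) = 0.4142 ≤ 0.8 ⇒ ∈ W
candidate 6: n = (1, 0, 1, 1) → π⊥ ≈ (+1.7071, -0.2929); max(|x|,|y|,|x±y|/√2) = 1.7071 > 0.8 ⇒ ∉ W
candidate 7: n = (-2, -3, -2, 2) → π⊥ ≈ (+1.5355, +1.2929); max(|x|,|y|,|x±y|/√2) = 2.0000 > 0.8 ⇒ ∉ W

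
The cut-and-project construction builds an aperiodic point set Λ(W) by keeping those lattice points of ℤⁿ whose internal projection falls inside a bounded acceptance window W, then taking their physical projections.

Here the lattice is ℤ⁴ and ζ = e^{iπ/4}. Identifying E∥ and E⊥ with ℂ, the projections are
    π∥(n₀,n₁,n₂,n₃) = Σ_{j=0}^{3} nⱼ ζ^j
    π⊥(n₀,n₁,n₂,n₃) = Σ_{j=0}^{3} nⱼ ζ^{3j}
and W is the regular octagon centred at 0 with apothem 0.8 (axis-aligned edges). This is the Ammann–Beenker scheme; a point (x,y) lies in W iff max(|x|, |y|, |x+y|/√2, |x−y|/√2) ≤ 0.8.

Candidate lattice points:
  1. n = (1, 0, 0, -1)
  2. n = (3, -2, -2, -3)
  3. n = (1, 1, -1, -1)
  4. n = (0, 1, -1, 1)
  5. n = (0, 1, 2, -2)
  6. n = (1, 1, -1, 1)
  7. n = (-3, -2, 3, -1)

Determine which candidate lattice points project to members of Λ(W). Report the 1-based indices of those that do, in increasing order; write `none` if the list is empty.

With ζ = e^{iπ/4} the internal vectors are ζ^0,ζ^3,ζ^6,ζ^9.
candidate 1: n = (1, 0, 0, -1) → π⊥ ≈ (+0.29289, -0.70711); max(|x|,|y|,|x±y|/√2) = 0.70711 ≤ 0.8 ⇒ ∈ W
candidate 2: n = (3, -2, -2, -3) → π⊥ ≈ (+2.29289, -1.53553); max(|x|,|y|,|x±y|/√2) = 2.70711 > 0.8 ⇒ ∉ W
candidate 3: n = (1, 1, -1, -1) → π⊥ ≈ (-0.41421, +1.00000); max(|x|,|y|,|x±y|/√2) = 1.00000 > 0.8 ⇒ ∉ W
candidate 4: n = (0, 1, -1, 1) → π⊥ ≈ (+0.00000, +2.41421); max(|x|,|y|,|x±y|/√2) = 2.41421 > 0.8 ⇒ ∉ W
candidate 5: n = (0, 1, 2, -2) → π⊥ ≈ (-2.12132, -2.70711); max(|x|,|y|,|x±y|/√2) = 3.41421 > 0.8 ⇒ ∉ W
candidate 6: n = (1, 1, -1, 1) → π⊥ ≈ (+1.00000, +2.41421); max(|x|,|y|,|x±y|/√2) = 2.41421 > 0.8 ⇒ ∉ W
candidate 7: n = (-3, -2, 3, -1) → π⊥ ≈ (-2.29289, -5.12132); max(|x|,|y|,|x±y|/√2) = 5.24264 > 0.8 ⇒ ∉ W

1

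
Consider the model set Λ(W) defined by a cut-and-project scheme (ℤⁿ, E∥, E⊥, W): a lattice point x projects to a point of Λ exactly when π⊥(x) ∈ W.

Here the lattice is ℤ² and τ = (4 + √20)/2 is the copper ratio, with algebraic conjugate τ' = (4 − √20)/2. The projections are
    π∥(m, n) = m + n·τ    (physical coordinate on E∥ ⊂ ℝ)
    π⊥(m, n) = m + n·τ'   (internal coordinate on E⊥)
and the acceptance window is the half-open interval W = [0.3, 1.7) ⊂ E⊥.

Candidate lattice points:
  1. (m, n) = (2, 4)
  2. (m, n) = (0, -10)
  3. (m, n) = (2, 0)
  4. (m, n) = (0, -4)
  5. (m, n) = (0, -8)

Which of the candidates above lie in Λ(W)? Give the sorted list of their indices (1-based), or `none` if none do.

Compute τ' = (4−√20)/2 = -0.236068, so π⊥(m,n) = m -0.236068·n.
candidate 1: (m,n)=(2,4) → π∥ = 2+4·τ ≈ 18.944272, π⊥ = 2+4·τ' ≈ 1.055728 ∈ [0.3, 1.7) ⇒ IN Λ
candidate 2: (m,n)=(0,-10) → π∥ = 0-10·τ ≈ -42.360680, π⊥ = 0-10·τ' ≈ 2.360680 ∉ [0.3, 1.7) ⇒ out
candidate 3: (m,n)=(2,0) → π∥ = 2+0·τ ≈ 2.000000, π⊥ = 2+0·τ' ≈ 2.000000 ∉ [0.3, 1.7) ⇒ out
candidate 4: (m,n)=(0,-4) → π∥ = 0-4·τ ≈ -16.944272, π⊥ = 0-4·τ' ≈ 0.944272 ∈ [0.3, 1.7) ⇒ IN Λ
candidate 5: (m,n)=(0,-8) → π∥ = 0-8·τ ≈ -33.888544, π⊥ = 0-8·τ' ≈ 1.888544 ∉ [0.3, 1.7) ⇒ out

1, 4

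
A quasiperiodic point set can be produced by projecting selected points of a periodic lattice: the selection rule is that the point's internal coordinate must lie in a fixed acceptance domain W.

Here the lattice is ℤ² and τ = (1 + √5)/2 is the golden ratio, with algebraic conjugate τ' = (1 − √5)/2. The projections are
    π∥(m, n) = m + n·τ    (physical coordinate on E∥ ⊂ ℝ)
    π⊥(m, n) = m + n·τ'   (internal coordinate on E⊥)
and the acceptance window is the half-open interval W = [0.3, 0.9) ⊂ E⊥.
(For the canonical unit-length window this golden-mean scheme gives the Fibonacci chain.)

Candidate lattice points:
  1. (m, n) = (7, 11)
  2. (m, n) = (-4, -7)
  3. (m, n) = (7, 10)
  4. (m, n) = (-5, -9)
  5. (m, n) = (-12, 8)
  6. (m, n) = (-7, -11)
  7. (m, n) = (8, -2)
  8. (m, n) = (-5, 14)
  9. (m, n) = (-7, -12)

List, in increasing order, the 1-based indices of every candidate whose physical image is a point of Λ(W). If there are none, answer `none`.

2, 3, 4, 9

τ' = (1−√5)/2 ≈ -0.618034.
#1 (7,11): internal coord 7 + (11)·τ' = +0.201626; +0.201626 ∉ [0.3, 0.9) → out
#2 (-4,-7): internal coord -4 + (-7)·τ' = +0.326238; +0.326238 ∈ [0.3, 0.9) → IN Λ
#3 (7,10): internal coord 7 + (10)·τ' = +0.819660; +0.819660 ∈ [0.3, 0.9) → IN Λ
#4 (-5,-9): internal coord -5 + (-9)·τ' = +0.562306; +0.562306 ∈ [0.3, 0.9) → IN Λ
#5 (-12,8): internal coord -12 + (8)·τ' = -16.944272; -16.944272 ∉ [0.3, 0.9) → out
#6 (-7,-11): internal coord -7 + (-11)·τ' = -0.201626; -0.201626 ∉ [0.3, 0.9) → out
#7 (8,-2): internal coord 8 + (-2)·τ' = +9.236068; +9.236068 ∉ [0.3, 0.9) → out
#8 (-5,14): internal coord -5 + (14)·τ' = -13.652476; -13.652476 ∉ [0.3, 0.9) → out
#9 (-7,-12): internal coord -7 + (-12)·τ' = +0.416408; +0.416408 ∈ [0.3, 0.9) → IN Λ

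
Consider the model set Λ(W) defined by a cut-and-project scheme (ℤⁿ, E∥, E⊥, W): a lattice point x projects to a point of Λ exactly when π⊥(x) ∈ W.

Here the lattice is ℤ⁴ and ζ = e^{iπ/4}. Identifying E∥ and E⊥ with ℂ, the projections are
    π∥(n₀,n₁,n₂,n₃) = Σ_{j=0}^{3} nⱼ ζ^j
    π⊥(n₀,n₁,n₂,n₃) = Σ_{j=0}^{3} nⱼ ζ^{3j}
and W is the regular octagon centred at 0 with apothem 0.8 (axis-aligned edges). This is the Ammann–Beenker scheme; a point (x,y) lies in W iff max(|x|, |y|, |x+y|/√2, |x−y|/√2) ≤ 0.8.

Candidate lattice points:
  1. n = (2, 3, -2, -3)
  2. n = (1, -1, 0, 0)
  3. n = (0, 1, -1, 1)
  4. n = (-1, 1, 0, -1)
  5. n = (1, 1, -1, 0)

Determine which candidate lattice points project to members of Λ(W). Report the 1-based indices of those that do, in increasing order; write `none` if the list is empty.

none

π⊥(n) = n₀ + n₁ζ³ + n₂ζ⁶ + n₃ζ⁹ where ζ = e^{iπ/4}.
candidate 1: n = (2, 3, -2, -3) → π⊥ ≈ (-2.24264, +2.00000); max(|x|,|y|,|x±y|/√2) = 3.00000 > 0.8 ⇒ ∉ W
candidate 2: n = (1, -1, 0, 0) → π⊥ ≈ (+1.70711, -0.70711); max(|x|,|y|,|x±y|/√2) = 1.70711 > 0.8 ⇒ ∉ W
candidate 3: n = (0, 1, -1, 1) → π⊥ ≈ (+0.00000, +2.41421); max(|x|,|y|,|x±y|/√2) = 2.41421 > 0.8 ⇒ ∉ W
candidate 4: n = (-1, 1, 0, -1) → π⊥ ≈ (-2.41421, +0.00000); max(|x|,|y|,|x±y|/√2) = 2.41421 > 0.8 ⇒ ∉ W
candidate 5: n = (1, 1, -1, 0) → π⊥ ≈ (+0.29289, +1.70711); max(|x|,|y|,|x±y|/√2) = 1.70711 > 0.8 ⇒ ∉ W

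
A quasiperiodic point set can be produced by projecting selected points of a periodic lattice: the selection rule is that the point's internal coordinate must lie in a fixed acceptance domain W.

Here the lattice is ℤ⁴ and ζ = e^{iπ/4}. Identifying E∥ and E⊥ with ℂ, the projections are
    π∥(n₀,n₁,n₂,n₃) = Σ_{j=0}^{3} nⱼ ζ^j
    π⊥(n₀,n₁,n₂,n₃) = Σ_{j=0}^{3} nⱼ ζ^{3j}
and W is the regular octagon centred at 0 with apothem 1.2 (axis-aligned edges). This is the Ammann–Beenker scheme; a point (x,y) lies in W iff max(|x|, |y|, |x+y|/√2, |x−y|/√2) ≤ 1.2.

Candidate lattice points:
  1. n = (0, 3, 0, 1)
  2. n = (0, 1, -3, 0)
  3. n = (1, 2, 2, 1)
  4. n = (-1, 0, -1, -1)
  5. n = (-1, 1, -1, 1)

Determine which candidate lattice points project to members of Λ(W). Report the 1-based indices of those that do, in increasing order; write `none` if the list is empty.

With ζ = e^{iπ/4} the internal vectors are ζ^0,ζ^3,ζ^6,ζ^9.
candidate 1: n = (0, 3, 0, 1) → π⊥ ≈ (-1.4142, +2.8284); max(|x|,|y|,|x±y|/√2) = 3.0000 > 1.2 ⇒ ∉ W
candidate 2: n = (0, 1, -3, 0) → π⊥ ≈ (-0.7071, +3.7071); max(|x|,|y|,|x±y|/√2) = 3.7071 > 1.2 ⇒ ∉ W
candidate 3: n = (1, 2, 2, 1) → π⊥ ≈ (+0.2929, +0.1213); max(|x|,|y|,|x±y|/√2) = 0.2929 ≤ 1.2 ⇒ ∈ W
candidate 4: n = (-1, 0, -1, -1) → π⊥ ≈ (-1.7071, +0.2929); max(|x|,|y|,|x±y|/√2) = 1.7071 > 1.2 ⇒ ∉ W
candidate 5: n = (-1, 1, -1, 1) → π⊥ ≈ (-1.0000, +2.4142); max(|x|,|y|,|x±y|/√2) = 2.4142 > 1.2 ⇒ ∉ W

3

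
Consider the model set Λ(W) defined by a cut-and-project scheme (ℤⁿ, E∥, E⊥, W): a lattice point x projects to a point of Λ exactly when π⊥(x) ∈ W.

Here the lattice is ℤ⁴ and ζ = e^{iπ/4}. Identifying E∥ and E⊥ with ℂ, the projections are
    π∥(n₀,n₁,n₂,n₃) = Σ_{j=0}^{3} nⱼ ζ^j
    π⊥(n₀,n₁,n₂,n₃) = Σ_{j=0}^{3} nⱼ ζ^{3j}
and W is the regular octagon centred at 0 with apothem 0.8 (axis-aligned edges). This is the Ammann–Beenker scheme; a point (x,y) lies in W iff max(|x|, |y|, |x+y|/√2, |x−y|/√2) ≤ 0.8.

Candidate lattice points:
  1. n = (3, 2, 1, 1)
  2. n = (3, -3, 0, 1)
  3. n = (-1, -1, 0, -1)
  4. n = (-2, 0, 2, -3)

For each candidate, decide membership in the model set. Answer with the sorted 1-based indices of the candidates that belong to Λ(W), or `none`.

With ζ = e^{iπ/4} the internal vectors are ζ^0,ζ^3,ζ^6,ζ^9.
#1 (3, 2, 1, 1): internal (2.2929, 1.1213); octagon support 2.4142 vs apothem 0.8 → ∉ W
#2 (3, -3, 0, 1): internal (5.8284, -1.4142); octagon support 5.8284 vs apothem 0.8 → ∉ W
#3 (-1, -1, 0, -1): internal (-1.0000, -1.4142); octagon support 1.7071 vs apothem 0.8 → ∉ W
#4 (-2, 0, 2, -3): internal (-4.1213, -4.1213); octagon support 5.8284 vs apothem 0.8 → ∉ W

none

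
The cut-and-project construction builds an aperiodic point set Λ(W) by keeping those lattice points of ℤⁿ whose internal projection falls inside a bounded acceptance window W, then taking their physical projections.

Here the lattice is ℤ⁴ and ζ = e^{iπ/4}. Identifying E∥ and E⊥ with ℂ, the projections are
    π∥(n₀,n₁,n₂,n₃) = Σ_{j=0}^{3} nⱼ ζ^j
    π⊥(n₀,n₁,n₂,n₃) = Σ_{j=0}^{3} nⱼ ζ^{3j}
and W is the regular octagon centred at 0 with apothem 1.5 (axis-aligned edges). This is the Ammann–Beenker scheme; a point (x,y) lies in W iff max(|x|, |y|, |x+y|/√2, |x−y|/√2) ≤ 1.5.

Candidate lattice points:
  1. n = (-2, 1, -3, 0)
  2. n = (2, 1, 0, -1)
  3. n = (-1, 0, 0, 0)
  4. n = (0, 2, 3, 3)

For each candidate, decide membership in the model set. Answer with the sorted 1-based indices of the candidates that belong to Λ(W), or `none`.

Internal map: ζ^{3j} for j=0..3 gives (1,0), (−√2/2,√2/2), (0,−1), (√2/2,√2/2).
candidate 1: n = (-2, 1, -3, 0) → π⊥ ≈ (-2.707107, +3.707107); max(|x|,|y|,|x±y|/√2) = 4.535534 > 1.5 ⇒ ∉ W
candidate 2: n = (2, 1, 0, -1) → π⊥ ≈ (+0.585786, +0.000000); max(|x|,|y|,|x±y|/√2) = 0.585786 ≤ 1.5 ⇒ ∈ W
candidate 3: n = (-1, 0, 0, 0) → π⊥ ≈ (-1.000000, +0.000000); max(|x|,|y|,|x±y|/√2) = 1.000000 ≤ 1.5 ⇒ ∈ W
candidate 4: n = (0, 2, 3, 3) → π⊥ ≈ (+0.707107, +0.535534); max(|x|,|y|,|x±y|/√2) = 0.878680 ≤ 1.5 ⇒ ∈ W

2, 3, 4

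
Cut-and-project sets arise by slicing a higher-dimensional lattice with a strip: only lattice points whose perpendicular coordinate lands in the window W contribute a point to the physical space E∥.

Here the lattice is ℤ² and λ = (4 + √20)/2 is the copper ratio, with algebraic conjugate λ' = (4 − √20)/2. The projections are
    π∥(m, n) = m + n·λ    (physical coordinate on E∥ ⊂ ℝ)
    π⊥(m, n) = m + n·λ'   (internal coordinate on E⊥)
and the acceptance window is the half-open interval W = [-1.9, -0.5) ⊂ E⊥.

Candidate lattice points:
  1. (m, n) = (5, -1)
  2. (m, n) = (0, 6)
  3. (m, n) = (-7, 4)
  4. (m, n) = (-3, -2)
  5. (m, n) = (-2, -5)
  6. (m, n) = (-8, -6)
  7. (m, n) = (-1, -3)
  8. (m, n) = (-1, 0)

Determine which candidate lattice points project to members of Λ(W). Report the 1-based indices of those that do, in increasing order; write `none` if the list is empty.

Compute λ' = (4−√20)/2 = -0.236068, so π⊥(m,n) = m -0.236068·n.
candidate 1: (m,n)=(5,-1) → π∥ = 5-1·λ ≈ 0.763932, π⊥ = 5-1·λ' ≈ 5.236068 ∉ [-1.9, -0.5) ⇒ out
candidate 2: (m,n)=(0,6) → π∥ = 0+6·λ ≈ 25.416408, π⊥ = 0+6·λ' ≈ -1.416408 ∈ [-1.9, -0.5) ⇒ IN Λ
candidate 3: (m,n)=(-7,4) → π∥ = -7+4·λ ≈ 9.944272, π⊥ = -7+4·λ' ≈ -7.944272 ∉ [-1.9, -0.5) ⇒ out
candidate 4: (m,n)=(-3,-2) → π∥ = -3-2·λ ≈ -11.472136, π⊥ = -3-2·λ' ≈ -2.527864 ∉ [-1.9, -0.5) ⇒ out
candidate 5: (m,n)=(-2,-5) → π∥ = -2-5·λ ≈ -23.180340, π⊥ = -2-5·λ' ≈ -0.819660 ∈ [-1.9, -0.5) ⇒ IN Λ
candidate 6: (m,n)=(-8,-6) → π∥ = -8-6·λ ≈ -33.416408, π⊥ = -8-6·λ' ≈ -6.583592 ∉ [-1.9, -0.5) ⇒ out
candidate 7: (m,n)=(-1,-3) → π∥ = -1-3·λ ≈ -13.708204, π⊥ = -1-3·λ' ≈ -0.291796 ∉ [-1.9, -0.5) ⇒ out
candidate 8: (m,n)=(-1,0) → π∥ = -1+0·λ ≈ -1.000000, π⊥ = -1+0·λ' ≈ -1.000000 ∈ [-1.9, -0.5) ⇒ IN Λ

2, 5, 8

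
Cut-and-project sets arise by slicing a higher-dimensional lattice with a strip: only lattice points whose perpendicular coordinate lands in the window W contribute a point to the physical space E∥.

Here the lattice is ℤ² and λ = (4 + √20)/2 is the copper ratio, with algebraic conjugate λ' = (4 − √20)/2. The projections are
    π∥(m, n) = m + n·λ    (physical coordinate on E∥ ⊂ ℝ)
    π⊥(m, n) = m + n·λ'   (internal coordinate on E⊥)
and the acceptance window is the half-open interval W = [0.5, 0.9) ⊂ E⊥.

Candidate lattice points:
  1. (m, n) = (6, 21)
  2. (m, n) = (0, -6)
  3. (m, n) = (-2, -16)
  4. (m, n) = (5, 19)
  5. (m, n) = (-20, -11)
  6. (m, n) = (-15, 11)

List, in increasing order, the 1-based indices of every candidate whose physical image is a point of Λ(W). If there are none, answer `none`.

4

λ' = (4−√20)/2 ≈ -0.236068.
candidate 1: (m,n)=(6,21) → π∥ = 6+21·λ ≈ 94.957428, π⊥ = 6+21·λ' ≈ 1.042572 ∉ [0.5, 0.9) ⇒ out
candidate 2: (m,n)=(0,-6) → π∥ = 0-6·λ ≈ -25.416408, π⊥ = 0-6·λ' ≈ 1.416408 ∉ [0.5, 0.9) ⇒ out
candidate 3: (m,n)=(-2,-16) → π∥ = -2-16·λ ≈ -69.777088, π⊥ = -2-16·λ' ≈ 1.777088 ∉ [0.5, 0.9) ⇒ out
candidate 4: (m,n)=(5,19) → π∥ = 5+19·λ ≈ 85.485292, π⊥ = 5+19·λ' ≈ 0.514708 ∈ [0.5, 0.9) ⇒ IN Λ
candidate 5: (m,n)=(-20,-11) → π∥ = -20-11·λ ≈ -66.596748, π⊥ = -20-11·λ' ≈ -17.403252 ∉ [0.5, 0.9) ⇒ out
candidate 6: (m,n)=(-15,11) → π∥ = -15+11·λ ≈ 31.596748, π⊥ = -15+11·λ' ≈ -17.596748 ∉ [0.5, 0.9) ⇒ out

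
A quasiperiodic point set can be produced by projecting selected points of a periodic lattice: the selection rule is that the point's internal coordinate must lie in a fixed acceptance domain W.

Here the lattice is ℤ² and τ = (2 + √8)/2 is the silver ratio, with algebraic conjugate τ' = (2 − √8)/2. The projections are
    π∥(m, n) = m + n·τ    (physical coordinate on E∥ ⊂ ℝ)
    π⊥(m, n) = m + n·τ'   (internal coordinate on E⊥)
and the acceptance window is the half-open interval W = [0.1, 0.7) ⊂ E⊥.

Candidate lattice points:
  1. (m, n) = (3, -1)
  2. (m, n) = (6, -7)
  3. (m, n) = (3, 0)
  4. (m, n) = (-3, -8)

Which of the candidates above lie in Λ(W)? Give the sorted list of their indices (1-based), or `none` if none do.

Numerically τ ≈ 2.4142 and τ' = −1/τ ≈ -0.4142.
[1] lift (3,-1): star map gives 3.4142; window check 0.1 ≤ 3.4142 < 0.7 is false → out
[2] lift (6,-7): star map gives 8.8995; window check 0.1 ≤ 8.8995 < 0.7 is false → out
[3] lift (3,0): star map gives 3.0000; window check 0.1 ≤ 3.0000 < 0.7 is false → out
[4] lift (-3,-8): star map gives 0.3137; window check 0.1 ≤ 0.3137 < 0.7 is true → IN Λ

4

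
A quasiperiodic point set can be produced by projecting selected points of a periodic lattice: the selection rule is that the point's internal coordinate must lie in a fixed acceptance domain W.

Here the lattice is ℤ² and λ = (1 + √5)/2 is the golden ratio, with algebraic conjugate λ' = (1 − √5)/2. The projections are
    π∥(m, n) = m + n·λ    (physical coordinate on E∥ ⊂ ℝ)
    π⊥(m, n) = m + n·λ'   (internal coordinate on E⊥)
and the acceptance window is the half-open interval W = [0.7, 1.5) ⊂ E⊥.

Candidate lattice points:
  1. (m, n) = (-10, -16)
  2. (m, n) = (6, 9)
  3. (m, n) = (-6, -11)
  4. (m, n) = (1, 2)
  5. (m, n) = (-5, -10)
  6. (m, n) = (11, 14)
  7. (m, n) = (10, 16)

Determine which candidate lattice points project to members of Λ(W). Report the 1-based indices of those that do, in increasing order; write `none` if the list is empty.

Compute λ' = (1−√5)/2 = -0.618034, so π⊥(m,n) = m -0.618034·n.
#1 (-10,-16): internal coord -10 + (-16)·λ' = -0.111456; -0.111456 ∉ [0.7, 1.5) → out
#2 (6,9): internal coord 6 + (9)·λ' = +0.437694; +0.437694 ∉ [0.7, 1.5) → out
#3 (-6,-11): internal coord -6 + (-11)·λ' = +0.798374; +0.798374 ∈ [0.7, 1.5) → IN Λ
#4 (1,2): internal coord 1 + (2)·λ' = -0.236068; -0.236068 ∉ [0.7, 1.5) → out
#5 (-5,-10): internal coord -5 + (-10)·λ' = +1.180340; +1.180340 ∈ [0.7, 1.5) → IN Λ
#6 (11,14): internal coord 11 + (14)·λ' = +2.347524; +2.347524 ∉ [0.7, 1.5) → out
#7 (10,16): internal coord 10 + (16)·λ' = +0.111456; +0.111456 ∉ [0.7, 1.5) → out

3, 5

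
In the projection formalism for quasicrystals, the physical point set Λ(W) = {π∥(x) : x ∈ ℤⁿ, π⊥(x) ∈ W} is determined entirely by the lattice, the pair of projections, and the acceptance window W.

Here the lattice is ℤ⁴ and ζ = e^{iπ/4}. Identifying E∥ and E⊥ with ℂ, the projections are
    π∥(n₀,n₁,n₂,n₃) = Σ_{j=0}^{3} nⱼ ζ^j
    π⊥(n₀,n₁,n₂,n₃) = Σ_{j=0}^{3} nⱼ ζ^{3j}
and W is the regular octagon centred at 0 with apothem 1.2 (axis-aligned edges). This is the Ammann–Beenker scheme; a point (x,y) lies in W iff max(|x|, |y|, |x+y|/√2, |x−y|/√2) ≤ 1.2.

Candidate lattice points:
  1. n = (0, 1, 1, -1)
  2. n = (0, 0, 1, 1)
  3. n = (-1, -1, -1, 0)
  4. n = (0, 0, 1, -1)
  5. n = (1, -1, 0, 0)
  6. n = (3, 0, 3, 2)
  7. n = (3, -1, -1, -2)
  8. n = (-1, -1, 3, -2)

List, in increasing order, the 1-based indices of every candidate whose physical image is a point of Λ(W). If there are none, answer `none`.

2, 3

Internal map: ζ^{3j} for j=0..3 gives (1,0), (−√2/2,√2/2), (0,−1), (√2/2,√2/2).
#1 (0, 1, 1, -1): internal (-1.41421, -1.00000); octagon support 1.70711 vs apothem 1.2 → ∉ W
#2 (0, 0, 1, 1): internal (0.70711, -0.29289); octagon support 0.70711 vs apothem 1.2 → ∈ W
#3 (-1, -1, -1, 0): internal (-0.29289, 0.29289); octagon support 0.41421 vs apothem 1.2 → ∈ W
#4 (0, 0, 1, -1): internal (-0.70711, -1.70711); octagon support 1.70711 vs apothem 1.2 → ∉ W
#5 (1, -1, 0, 0): internal (1.70711, -0.70711); octagon support 1.70711 vs apothem 1.2 → ∉ W
#6 (3, 0, 3, 2): internal (4.41421, -1.58579); octagon support 4.41421 vs apothem 1.2 → ∉ W
#7 (3, -1, -1, -2): internal (2.29289, -1.12132); octagon support 2.41421 vs apothem 1.2 → ∉ W
#8 (-1, -1, 3, -2): internal (-1.70711, -5.12132); octagon support 5.12132 vs apothem 1.2 → ∉ W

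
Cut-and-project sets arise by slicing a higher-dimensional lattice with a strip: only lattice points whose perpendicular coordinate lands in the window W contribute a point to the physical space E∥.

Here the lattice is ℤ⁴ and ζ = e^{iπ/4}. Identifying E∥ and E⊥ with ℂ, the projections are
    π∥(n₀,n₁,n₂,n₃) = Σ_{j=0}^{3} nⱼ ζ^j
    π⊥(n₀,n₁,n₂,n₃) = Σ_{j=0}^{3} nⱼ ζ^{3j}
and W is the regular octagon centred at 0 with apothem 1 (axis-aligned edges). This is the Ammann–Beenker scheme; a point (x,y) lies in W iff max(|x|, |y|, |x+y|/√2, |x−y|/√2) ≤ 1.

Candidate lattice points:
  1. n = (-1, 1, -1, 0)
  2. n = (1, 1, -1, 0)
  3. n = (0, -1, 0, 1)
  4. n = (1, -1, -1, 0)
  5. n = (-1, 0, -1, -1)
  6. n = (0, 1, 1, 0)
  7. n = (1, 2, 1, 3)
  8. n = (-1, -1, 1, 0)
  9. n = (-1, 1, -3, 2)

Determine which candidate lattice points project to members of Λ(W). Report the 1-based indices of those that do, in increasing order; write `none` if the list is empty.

Internal map: ζ^{3j} for j=0..3 gives (1,0), (−√2/2,√2/2), (0,−1), (√2/2,√2/2).
candidate 1: n = (-1, 1, -1, 0) → π⊥ ≈ (-1.707107, +1.707107); max(|x|,|y|,|x±y|/√2) = 2.414214 > 1 ⇒ ∉ W
candidate 2: n = (1, 1, -1, 0) → π⊥ ≈ (+0.292893, +1.707107); max(|x|,|y|,|x±y|/√2) = 1.707107 > 1 ⇒ ∉ W
candidate 3: n = (0, -1, 0, 1) → π⊥ ≈ (+1.414214, +0.000000); max(|x|,|y|,|x±y|/√2) = 1.414214 > 1 ⇒ ∉ W
candidate 4: n = (1, -1, -1, 0) → π⊥ ≈ (+1.707107, +0.292893); max(|x|,|y|,|x±y|/√2) = 1.707107 > 1 ⇒ ∉ W
candidate 5: n = (-1, 0, -1, -1) → π⊥ ≈ (-1.707107, +0.292893); max(|x|,|y|,|x±y|/√2) = 1.707107 > 1 ⇒ ∉ W
candidate 6: n = (0, 1, 1, 0) → π⊥ ≈ (-0.707107, -0.292893); max(|x|,|y|,|x±y|/√2) = 0.707107 ≤ 1 ⇒ ∈ W
candidate 7: n = (1, 2, 1, 3) → π⊥ ≈ (+1.707107, +2.535534); max(|x|,|y|,|x±y|/√2) = 3.000000 > 1 ⇒ ∉ W
candidate 8: n = (-1, -1, 1, 0) → π⊥ ≈ (-0.292893, -1.707107); max(|x|,|y|,|x±y|/√2) = 1.707107 > 1 ⇒ ∉ W
candidate 9: n = (-1, 1, -3, 2) → π⊥ ≈ (-0.292893, +5.121320); max(|x|,|y|,|x±y|/√2) = 5.121320 > 1 ⇒ ∉ W

6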